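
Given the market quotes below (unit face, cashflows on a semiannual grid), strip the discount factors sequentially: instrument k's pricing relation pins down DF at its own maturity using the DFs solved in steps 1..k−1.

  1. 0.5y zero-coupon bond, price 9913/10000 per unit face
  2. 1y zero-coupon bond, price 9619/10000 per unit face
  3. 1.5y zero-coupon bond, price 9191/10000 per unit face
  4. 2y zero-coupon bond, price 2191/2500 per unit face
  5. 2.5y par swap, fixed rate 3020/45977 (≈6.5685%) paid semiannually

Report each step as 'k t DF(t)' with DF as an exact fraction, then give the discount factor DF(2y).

step 1 [0.5y] zero: DF = P = 9913/10000 ≈ 0.991300
step 2 [1y] zero: DF = P = 9619/10000 ≈ 0.961900
step 3 [1.5y] zero: DF = P = 9191/10000 ≈ 0.919100
step 4 [2y] zero: DF = P = 2191/2500 ≈ 0.876400
step 5 [2.5y] swap r/2=1510/45977: DF=(1 − 1510/45977·(0.991300+0.961900+0.919100+0.876400))/(1+1510/45977) = 849/1000 ≈ 0.849000

1 1/2 9913/10000
2 1 9619/10000
3 3/2 9191/10000
4 2 2191/2500
5 5/2 849/1000
DF(2y) = 2191/2500 ≈ 0.876400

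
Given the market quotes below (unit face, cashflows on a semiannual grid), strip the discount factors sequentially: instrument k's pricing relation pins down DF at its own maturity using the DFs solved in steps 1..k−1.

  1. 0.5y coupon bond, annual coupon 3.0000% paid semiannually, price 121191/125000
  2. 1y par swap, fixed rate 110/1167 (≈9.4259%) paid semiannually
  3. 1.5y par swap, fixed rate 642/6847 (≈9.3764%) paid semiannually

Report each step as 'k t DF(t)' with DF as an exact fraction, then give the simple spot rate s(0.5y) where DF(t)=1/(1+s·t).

step 1 [0.5y] bond c/2=3/200: DF=(121191/125000 − 3/200·(0))/(1+3/200) = 597/625 ≈ 0.955200
step 2 [1y] swap r/2=55/1167: DF=(1 − 55/1167·(0.955200))/(1+55/1167) = 114/125 ≈ 0.912000
step 3 [1.5y] swap r/2=321/6847: DF=(1 − 321/6847·(0.955200+0.912000))/(1+321/6847) = 2179/2500 ≈ 0.871600

1 1/2 597/625
2 1 114/125
3 3/2 2179/2500
s(0.5y) = (1/(597/625) − 1)/(1/2) = 56/597 ≈ 9.3802%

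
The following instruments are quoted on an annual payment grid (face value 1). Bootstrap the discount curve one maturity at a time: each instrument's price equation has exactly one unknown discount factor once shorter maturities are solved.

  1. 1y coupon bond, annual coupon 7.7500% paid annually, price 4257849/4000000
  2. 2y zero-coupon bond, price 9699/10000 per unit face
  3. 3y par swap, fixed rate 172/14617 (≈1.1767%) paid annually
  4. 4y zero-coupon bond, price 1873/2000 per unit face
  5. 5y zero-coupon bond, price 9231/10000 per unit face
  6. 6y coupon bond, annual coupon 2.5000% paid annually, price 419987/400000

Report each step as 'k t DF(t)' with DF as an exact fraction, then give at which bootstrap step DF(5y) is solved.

1 1 9879/10000
2 2 9699/10000
3 3 1207/1250
4 4 1873/2000
5 5 9231/10000
6 6 9077/10000
DF(5y) is solved at step 5

step 1 [1y] bond c/1=31/400: DF=(4257849/4000000 − 31/400·(0))/(1+31/400) = 9879/10000 ≈ 0.987900
step 2 [2y] zero: DF = P = 9699/10000 ≈ 0.969900
step 3 [3y] swap r/1=172/14617: DF=(1 − 172/14617·(0.987900+0.969900))/(1+172/14617) = 1207/1250 ≈ 0.965600
step 4 [4y] zero: DF = P = 1873/2000 ≈ 0.936500
step 5 [5y] zero: DF = P = 9231/10000 ≈ 0.923100
step 6 [6y] bond c/1=1/40: DF=(419987/400000 − 1/40·(0.987900+0.969900+0.965600+0.936500+0.923100))/(1+1/40) = 9077/10000 ≈ 0.907700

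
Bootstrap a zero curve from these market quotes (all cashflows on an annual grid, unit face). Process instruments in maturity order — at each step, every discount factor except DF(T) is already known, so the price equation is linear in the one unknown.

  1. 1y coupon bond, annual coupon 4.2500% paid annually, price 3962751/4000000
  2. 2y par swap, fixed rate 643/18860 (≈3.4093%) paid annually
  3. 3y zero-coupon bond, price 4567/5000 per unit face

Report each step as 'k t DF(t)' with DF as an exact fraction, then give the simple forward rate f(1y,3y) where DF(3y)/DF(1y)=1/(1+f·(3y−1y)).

1 1 9503/10000
2 2 9357/10000
3 3 4567/5000
f(1y,3y) = ((9503/10000)/(4567/5000) − 1)/(2) = 369/18268 ≈ 2.0199%

step 1 [1y] bond c/1=17/400: DF=(3962751/4000000 − 17/400·(0))/(1+17/400) = 9503/10000 ≈ 0.950300
step 2 [2y] swap r/1=643/18860: DF=(1 − 643/18860·(0.950300))/(1+643/18860) = 9357/10000 ≈ 0.935700
step 3 [3y] zero: DF = P = 4567/5000 ≈ 0.913400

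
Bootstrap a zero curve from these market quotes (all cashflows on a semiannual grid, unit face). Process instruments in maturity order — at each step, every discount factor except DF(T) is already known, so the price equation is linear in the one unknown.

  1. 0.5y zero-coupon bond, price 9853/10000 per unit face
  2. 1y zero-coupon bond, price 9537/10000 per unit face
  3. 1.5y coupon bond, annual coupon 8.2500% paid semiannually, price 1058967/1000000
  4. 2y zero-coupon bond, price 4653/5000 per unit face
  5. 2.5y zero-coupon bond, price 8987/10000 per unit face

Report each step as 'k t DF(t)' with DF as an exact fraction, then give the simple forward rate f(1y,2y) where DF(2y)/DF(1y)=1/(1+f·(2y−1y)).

step 1 [0.5y] zero: DF = P = 9853/10000 ≈ 0.985300
step 2 [1y] zero: DF = P = 9537/10000 ≈ 0.953700
step 3 [1.5y] bond c/2=33/800: DF=(1058967/1000000 − 33/800·(0.985300+0.953700))/(1+33/800) = 4701/5000 ≈ 0.940200
step 4 [2y] zero: DF = P = 4653/5000 ≈ 0.930600
step 5 [2.5y] zero: DF = P = 8987/10000 ≈ 0.898700

1 1/2 9853/10000
2 1 9537/10000
3 3/2 4701/5000
4 2 4653/5000
5 5/2 8987/10000
f(1y,2y) = ((9537/10000)/(4653/5000) − 1)/(1) = 7/282 ≈ 2.4823%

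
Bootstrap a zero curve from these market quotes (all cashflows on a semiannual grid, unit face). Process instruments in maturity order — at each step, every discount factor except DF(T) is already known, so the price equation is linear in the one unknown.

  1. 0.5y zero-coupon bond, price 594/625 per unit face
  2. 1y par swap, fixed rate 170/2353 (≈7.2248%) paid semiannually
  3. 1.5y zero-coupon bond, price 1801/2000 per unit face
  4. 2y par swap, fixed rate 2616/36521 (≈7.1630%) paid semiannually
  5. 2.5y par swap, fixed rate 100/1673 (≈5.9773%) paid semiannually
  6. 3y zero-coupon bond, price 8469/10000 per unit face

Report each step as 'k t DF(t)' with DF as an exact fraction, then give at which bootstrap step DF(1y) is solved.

step 1 [0.5y] zero: DF = P = 594/625 ≈ 0.950400
step 2 [1y] swap r/2=85/2353: DF=(1 − 85/2353·(0.950400))/(1+85/2353) = 233/250 ≈ 0.932000
step 3 [1.5y] zero: DF = P = 1801/2000 ≈ 0.900500
step 4 [2y] swap r/2=1308/36521: DF=(1 − 1308/36521·(0.950400+0.932000+0.900500))/(1+1308/36521) = 2173/2500 ≈ 0.869200
step 5 [2.5y] swap r/2=50/1673: DF=(1 − 50/1673·(0.950400+0.932000+0.900500+0.869200))/(1+50/1673) = 173/200 ≈ 0.865000
step 6 [3y] zero: DF = P = 8469/10000 ≈ 0.846900

1 1/2 594/625
2 1 233/250
3 3/2 1801/2000
4 2 2173/2500
5 5/2 173/200
6 3 8469/10000
DF(1y) is solved at step 2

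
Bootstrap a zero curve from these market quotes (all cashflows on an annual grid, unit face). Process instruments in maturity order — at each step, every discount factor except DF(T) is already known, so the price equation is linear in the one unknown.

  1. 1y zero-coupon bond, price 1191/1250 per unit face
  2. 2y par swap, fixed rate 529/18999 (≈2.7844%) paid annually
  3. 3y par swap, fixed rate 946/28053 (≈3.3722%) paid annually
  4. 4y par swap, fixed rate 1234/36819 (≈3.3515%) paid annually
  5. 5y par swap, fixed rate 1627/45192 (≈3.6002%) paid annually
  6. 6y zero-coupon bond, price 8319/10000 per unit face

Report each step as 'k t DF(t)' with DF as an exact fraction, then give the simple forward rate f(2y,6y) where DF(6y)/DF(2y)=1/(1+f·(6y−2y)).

step 1 [1y] zero: DF = P = 1191/1250 ≈ 0.952800
step 2 [2y] swap r/1=529/18999: DF=(1 − 529/18999·(0.952800))/(1+529/18999) = 9471/10000 ≈ 0.947100
step 3 [3y] swap r/1=946/28053: DF=(1 − 946/28053·(0.952800+0.947100))/(1+946/28053) = 4527/5000 ≈ 0.905400
step 4 [4y] swap r/1=1234/36819: DF=(1 − 1234/36819·(0.952800+0.947100+0.905400))/(1+1234/36819) = 4383/5000 ≈ 0.876600
step 5 [5y] swap r/1=1627/45192: DF=(1 − 1627/45192·(0.952800+0.947100+0.905400+0.876600))/(1+1627/45192) = 8373/10000 ≈ 0.837300
step 6 [6y] zero: DF = P = 8319/10000 ≈ 0.831900

1 1 1191/1250
2 2 9471/10000
3 3 4527/5000
4 4 4383/5000
5 5 8373/10000
6 6 8319/10000
f(2y,6y) = ((9471/10000)/(8319/10000) − 1)/(4) = 96/2773 ≈ 3.4620%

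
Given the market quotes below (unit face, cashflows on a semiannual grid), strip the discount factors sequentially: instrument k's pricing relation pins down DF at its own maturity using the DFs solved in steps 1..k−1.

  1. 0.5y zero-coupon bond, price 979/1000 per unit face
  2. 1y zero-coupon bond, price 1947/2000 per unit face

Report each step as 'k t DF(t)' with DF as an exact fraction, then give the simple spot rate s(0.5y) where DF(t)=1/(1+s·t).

step 1 [0.5y] zero: DF = P = 979/1000 ≈ 0.979000
step 2 [1y] zero: DF = P = 1947/2000 ≈ 0.973500

1 1/2 979/1000
2 1 1947/2000
s(0.5y) = (1/(979/1000) − 1)/(1/2) = 42/979 ≈ 4.2901%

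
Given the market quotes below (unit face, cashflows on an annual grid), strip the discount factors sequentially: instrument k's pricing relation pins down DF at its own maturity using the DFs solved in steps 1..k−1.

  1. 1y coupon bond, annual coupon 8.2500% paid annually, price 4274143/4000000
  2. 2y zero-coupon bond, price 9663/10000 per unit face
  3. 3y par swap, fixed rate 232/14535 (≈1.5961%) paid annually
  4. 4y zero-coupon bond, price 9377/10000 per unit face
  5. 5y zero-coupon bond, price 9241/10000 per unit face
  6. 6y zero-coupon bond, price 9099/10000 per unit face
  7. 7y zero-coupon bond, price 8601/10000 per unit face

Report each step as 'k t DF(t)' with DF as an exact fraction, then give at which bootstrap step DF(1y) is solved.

step 1 [1y] bond c/1=33/400: DF=(4274143/4000000 − 33/400·(0))/(1+33/400) = 9871/10000 ≈ 0.987100
step 2 [2y] zero: DF = P = 9663/10000 ≈ 0.966300
step 3 [3y] swap r/1=232/14535: DF=(1 − 232/14535·(0.987100+0.966300))/(1+232/14535) = 596/625 ≈ 0.953600
step 4 [4y] zero: DF = P = 9377/10000 ≈ 0.937700
step 5 [5y] zero: DF = P = 9241/10000 ≈ 0.924100
step 6 [6y] zero: DF = P = 9099/10000 ≈ 0.909900
step 7 [7y] zero: DF = P = 8601/10000 ≈ 0.860100

1 1 9871/10000
2 2 9663/10000
3 3 596/625
4 4 9377/10000
5 5 9241/10000
6 6 9099/10000
7 7 8601/10000
DF(1y) is solved at step 1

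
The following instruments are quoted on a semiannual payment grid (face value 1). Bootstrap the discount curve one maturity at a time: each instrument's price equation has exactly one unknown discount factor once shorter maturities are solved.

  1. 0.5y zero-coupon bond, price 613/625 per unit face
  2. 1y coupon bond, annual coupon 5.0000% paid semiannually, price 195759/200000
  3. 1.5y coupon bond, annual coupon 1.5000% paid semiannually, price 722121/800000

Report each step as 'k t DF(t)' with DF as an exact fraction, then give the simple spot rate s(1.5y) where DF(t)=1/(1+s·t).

1 1/2 613/625
2 1 931/1000
3 3/2 8817/10000
s(1.5y) = (1/(8817/10000) − 1)/(3/2) = 2366/26451 ≈ 8.9448%

step 1 [0.5y] zero: DF = P = 613/625 ≈ 0.980800
step 2 [1y] bond c/2=1/40: DF=(195759/200000 − 1/40·(0.980800))/(1+1/40) = 931/1000 ≈ 0.931000
step 3 [1.5y] bond c/2=3/400: DF=(722121/800000 − 3/400·(0.980800+0.931000))/(1+3/400) = 8817/10000 ≈ 0.881700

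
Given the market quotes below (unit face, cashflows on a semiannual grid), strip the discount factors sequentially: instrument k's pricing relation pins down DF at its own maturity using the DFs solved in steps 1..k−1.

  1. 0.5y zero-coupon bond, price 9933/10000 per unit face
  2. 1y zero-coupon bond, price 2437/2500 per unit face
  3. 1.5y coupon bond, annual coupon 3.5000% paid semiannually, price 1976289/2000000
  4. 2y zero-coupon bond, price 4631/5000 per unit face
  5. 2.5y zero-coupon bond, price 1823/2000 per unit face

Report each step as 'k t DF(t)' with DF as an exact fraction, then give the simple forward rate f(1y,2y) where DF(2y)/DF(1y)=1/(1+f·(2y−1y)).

step 1 [0.5y] zero: DF = P = 9933/10000 ≈ 0.993300
step 2 [1y] zero: DF = P = 2437/2500 ≈ 0.974800
step 3 [1.5y] bond c/2=7/400: DF=(1976289/2000000 − 7/400·(0.993300+0.974800))/(1+7/400) = 9373/10000 ≈ 0.937300
step 4 [2y] zero: DF = P = 4631/5000 ≈ 0.926200
step 5 [2.5y] zero: DF = P = 1823/2000 ≈ 0.911500

1 1/2 9933/10000
2 1 2437/2500
3 3/2 9373/10000
4 2 4631/5000
5 5/2 1823/2000
f(1y,2y) = ((2437/2500)/(4631/5000) − 1)/(1) = 243/4631 ≈ 5.2472%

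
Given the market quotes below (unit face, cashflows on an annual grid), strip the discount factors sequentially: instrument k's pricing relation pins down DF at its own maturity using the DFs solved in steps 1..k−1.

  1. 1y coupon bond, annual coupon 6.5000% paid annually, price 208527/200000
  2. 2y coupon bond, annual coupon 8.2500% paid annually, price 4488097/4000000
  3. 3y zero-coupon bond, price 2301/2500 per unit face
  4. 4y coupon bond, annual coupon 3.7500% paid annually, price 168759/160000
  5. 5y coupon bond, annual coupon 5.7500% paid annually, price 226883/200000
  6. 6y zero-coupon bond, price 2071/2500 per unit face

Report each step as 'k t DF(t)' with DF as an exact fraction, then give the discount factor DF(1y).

1 1 979/1000
2 2 9619/10000
3 3 2301/2500
4 4 2283/2500
5 5 347/400
6 6 2071/2500
DF(1y) = 979/1000 ≈ 0.979000

step 1 [1y] bond c/1=13/200: DF=(208527/200000 − 13/200·(0))/(1+13/200) = 979/1000 ≈ 0.979000
step 2 [2y] bond c/1=33/400: DF=(4488097/4000000 − 33/400·(0.979000))/(1+33/400) = 9619/10000 ≈ 0.961900
step 3 [3y] zero: DF = P = 2301/2500 ≈ 0.920400
step 4 [4y] bond c/1=3/80: DF=(168759/160000 − 3/80·(0.979000+0.961900+0.920400))/(1+3/80) = 2283/2500 ≈ 0.913200
step 5 [5y] bond c/1=23/400: DF=(226883/200000 − 23/400·(0.979000+0.961900+0.920400+0.913200))/(1+23/400) = 347/400 ≈ 0.867500
step 6 [6y] zero: DF = P = 2071/2500 ≈ 0.828400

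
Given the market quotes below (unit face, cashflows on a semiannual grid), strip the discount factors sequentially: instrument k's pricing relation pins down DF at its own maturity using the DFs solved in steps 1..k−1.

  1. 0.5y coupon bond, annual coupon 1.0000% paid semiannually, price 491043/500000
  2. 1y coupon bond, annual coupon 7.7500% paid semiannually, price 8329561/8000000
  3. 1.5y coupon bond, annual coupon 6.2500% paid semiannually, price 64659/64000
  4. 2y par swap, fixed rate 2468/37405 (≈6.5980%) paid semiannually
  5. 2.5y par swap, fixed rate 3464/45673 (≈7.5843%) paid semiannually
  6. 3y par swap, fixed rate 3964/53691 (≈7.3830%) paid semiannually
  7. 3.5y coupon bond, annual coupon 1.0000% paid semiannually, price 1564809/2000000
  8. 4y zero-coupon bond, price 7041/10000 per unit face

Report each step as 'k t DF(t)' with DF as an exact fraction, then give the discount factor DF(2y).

step 1 [0.5y] bond c/2=1/200: DF=(491043/500000 − 1/200·(0))/(1+1/200) = 2443/2500 ≈ 0.977200
step 2 [1y] bond c/2=31/800: DF=(8329561/8000000 − 31/800·(0.977200))/(1+31/800) = 9659/10000 ≈ 0.965900
step 3 [1.5y] bond c/2=1/32: DF=(64659/64000 − 1/32·(0.977200+0.965900))/(1+1/32) = 1151/1250 ≈ 0.920800
step 4 [2y] swap r/2=1234/37405: DF=(1 − 1234/37405·(0.977200+0.965900+0.920800))/(1+1234/37405) = 4383/5000 ≈ 0.876600
step 5 [2.5y] swap r/2=1732/45673: DF=(1 − 1732/45673·(0.977200+0.965900+0.920800+0.876600))/(1+1732/45673) = 2067/2500 ≈ 0.826800
step 6 [3y] swap r/2=1982/53691: DF=(1 − 1982/53691·(0.977200+0.965900+0.920800+0.876600+0.826800))/(1+1982/53691) = 4009/5000 ≈ 0.801800
step 7 [3.5y] bond c/2=1/200: DF=(1564809/2000000 − 1/200·(0.977200+0.965900+0.920800+0.876600+0.826800+0.801800))/(1+1/200) = 3759/5000 ≈ 0.751800
step 8 [4y] zero: DF = P = 7041/10000 ≈ 0.704100

1 1/2 2443/2500
2 1 9659/10000
3 3/2 1151/1250
4 2 4383/5000
5 5/2 2067/2500
6 3 4009/5000
7 7/2 3759/5000
8 4 7041/10000
DF(2y) = 4383/5000 ≈ 0.876600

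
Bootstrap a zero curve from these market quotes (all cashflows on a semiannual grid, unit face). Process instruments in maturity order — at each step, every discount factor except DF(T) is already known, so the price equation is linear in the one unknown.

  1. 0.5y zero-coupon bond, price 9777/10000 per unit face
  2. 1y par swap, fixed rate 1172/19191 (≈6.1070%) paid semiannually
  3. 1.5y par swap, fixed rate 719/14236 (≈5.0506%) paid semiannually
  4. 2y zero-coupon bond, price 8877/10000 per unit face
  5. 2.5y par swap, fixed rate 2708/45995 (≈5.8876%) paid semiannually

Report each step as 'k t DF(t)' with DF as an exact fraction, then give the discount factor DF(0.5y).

1 1/2 9777/10000
2 1 4707/5000
3 3/2 9281/10000
4 2 8877/10000
5 5/2 4323/5000
DF(0.5y) = 9777/10000 ≈ 0.977700

step 1 [0.5y] zero: DF = P = 9777/10000 ≈ 0.977700
step 2 [1y] swap r/2=586/19191: DF=(1 − 586/19191·(0.977700))/(1+586/19191) = 4707/5000 ≈ 0.941400
step 3 [1.5y] swap r/2=719/28472: DF=(1 − 719/28472·(0.977700+0.941400))/(1+719/28472) = 9281/10000 ≈ 0.928100
step 4 [2y] zero: DF = P = 8877/10000 ≈ 0.887700
step 5 [2.5y] swap r/2=1354/45995: DF=(1 − 1354/45995·(0.977700+0.941400+0.928100+0.887700))/(1+1354/45995) = 4323/5000 ≈ 0.864600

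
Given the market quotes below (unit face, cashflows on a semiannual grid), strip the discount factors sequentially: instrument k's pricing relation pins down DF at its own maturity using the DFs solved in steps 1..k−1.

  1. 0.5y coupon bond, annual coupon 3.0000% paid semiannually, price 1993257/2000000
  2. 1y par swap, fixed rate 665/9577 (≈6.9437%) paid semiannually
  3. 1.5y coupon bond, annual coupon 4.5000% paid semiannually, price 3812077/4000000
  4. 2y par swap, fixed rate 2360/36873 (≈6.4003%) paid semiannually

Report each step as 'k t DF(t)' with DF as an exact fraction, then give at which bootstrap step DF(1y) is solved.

1 1/2 9819/10000
2 1 1867/2000
3 3/2 8899/10000
4 2 441/500
DF(1y) is solved at step 2

step 1 [0.5y] bond c/2=3/200: DF=(1993257/2000000 − 3/200·(0))/(1+3/200) = 9819/10000 ≈ 0.981900
step 2 [1y] swap r/2=665/19154: DF=(1 − 665/19154·(0.981900))/(1+665/19154) = 1867/2000 ≈ 0.933500
step 3 [1.5y] bond c/2=9/400: DF=(3812077/4000000 − 9/400·(0.981900+0.933500))/(1+9/400) = 8899/10000 ≈ 0.889900
step 4 [2y] swap r/2=1180/36873: DF=(1 − 1180/36873·(0.981900+0.933500+0.889900))/(1+1180/36873) = 441/500 ≈ 0.882000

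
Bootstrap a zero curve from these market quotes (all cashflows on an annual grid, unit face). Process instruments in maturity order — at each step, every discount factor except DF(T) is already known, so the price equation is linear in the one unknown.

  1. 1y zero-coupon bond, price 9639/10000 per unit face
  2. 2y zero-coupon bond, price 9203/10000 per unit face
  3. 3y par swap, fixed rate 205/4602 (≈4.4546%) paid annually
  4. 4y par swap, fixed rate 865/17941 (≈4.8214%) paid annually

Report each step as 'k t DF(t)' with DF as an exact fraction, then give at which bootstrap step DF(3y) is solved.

1 1 9639/10000
2 2 9203/10000
3 3 877/1000
4 4 827/1000
DF(3y) is solved at step 3

step 1 [1y] zero: DF = P = 9639/10000 ≈ 0.963900
step 2 [2y] zero: DF = P = 9203/10000 ≈ 0.920300
step 3 [3y] swap r/1=205/4602: DF=(1 − 205/4602·(0.963900+0.920300))/(1+205/4602) = 877/1000 ≈ 0.877000
step 4 [4y] swap r/1=865/17941: DF=(1 − 865/17941·(0.963900+0.920300+0.877000))/(1+865/17941) = 827/1000 ≈ 0.827000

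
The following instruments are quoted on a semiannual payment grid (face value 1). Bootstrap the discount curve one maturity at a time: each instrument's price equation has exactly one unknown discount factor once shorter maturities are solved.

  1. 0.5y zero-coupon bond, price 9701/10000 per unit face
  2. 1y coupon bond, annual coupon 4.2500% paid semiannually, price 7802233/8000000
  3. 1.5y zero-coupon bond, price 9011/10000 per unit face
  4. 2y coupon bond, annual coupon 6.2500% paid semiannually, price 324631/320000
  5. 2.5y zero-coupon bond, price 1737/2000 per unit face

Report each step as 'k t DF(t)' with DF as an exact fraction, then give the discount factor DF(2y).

1 1/2 9701/10000
2 1 2337/2500
3 3/2 9011/10000
4 2 8987/10000
5 5/2 1737/2000
DF(2y) = 8987/10000 ≈ 0.898700

step 1 [0.5y] zero: DF = P = 9701/10000 ≈ 0.970100
step 2 [1y] bond c/2=17/800: DF=(7802233/8000000 − 17/800·(0.970100))/(1+17/800) = 2337/2500 ≈ 0.934800
step 3 [1.5y] zero: DF = P = 9011/10000 ≈ 0.901100
step 4 [2y] bond c/2=1/32: DF=(324631/320000 − 1/32·(0.970100+0.934800+0.901100))/(1+1/32) = 8987/10000 ≈ 0.898700
step 5 [2.5y] zero: DF = P = 1737/2000 ≈ 0.868500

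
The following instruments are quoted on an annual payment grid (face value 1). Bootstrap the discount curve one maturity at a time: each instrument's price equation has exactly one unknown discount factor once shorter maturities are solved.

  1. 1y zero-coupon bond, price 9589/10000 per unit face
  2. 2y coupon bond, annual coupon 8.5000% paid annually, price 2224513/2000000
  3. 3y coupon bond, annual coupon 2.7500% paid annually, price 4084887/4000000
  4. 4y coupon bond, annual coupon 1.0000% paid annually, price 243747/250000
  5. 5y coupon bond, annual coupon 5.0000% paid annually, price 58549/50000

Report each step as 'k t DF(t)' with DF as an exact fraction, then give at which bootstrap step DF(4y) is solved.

1 1 9589/10000
2 2 19/20
3 3 2357/2500
4 4 9371/10000
5 5 2337/2500
DF(4y) is solved at step 4

step 1 [1y] zero: DF = P = 9589/10000 ≈ 0.958900
step 2 [2y] bond c/1=17/200: DF=(2224513/2000000 − 17/200·(0.958900))/(1+17/200) = 19/20 ≈ 0.950000
step 3 [3y] bond c/1=11/400: DF=(4084887/4000000 − 11/400·(0.958900+0.950000))/(1+11/400) = 2357/2500 ≈ 0.942800
step 4 [4y] bond c/1=1/100: DF=(243747/250000 − 1/100·(0.958900+0.950000+0.942800))/(1+1/100) = 9371/10000 ≈ 0.937100
step 5 [5y] bond c/1=1/20: DF=(58549/50000 − 1/20·(0.958900+0.950000+0.942800+0.937100))/(1+1/20) = 2337/2500 ≈ 0.934800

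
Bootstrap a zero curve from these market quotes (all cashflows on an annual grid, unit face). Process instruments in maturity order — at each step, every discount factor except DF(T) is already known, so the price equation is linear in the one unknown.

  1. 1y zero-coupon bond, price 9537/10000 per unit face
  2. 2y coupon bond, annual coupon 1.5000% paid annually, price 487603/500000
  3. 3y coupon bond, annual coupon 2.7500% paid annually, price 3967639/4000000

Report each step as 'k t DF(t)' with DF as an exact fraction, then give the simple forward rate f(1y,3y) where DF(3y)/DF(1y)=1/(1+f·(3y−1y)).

1 1 9537/10000
2 2 9467/10000
3 3 1829/2000
f(1y,3y) = ((9537/10000)/(1829/2000) − 1)/(2) = 196/9145 ≈ 2.1432%

step 1 [1y] zero: DF = P = 9537/10000 ≈ 0.953700
step 2 [2y] bond c/1=3/200: DF=(487603/500000 − 3/200·(0.953700))/(1+3/200) = 9467/10000 ≈ 0.946700
step 3 [3y] bond c/1=11/400: DF=(3967639/4000000 − 11/400·(0.953700+0.946700))/(1+11/400) = 1829/2000 ≈ 0.914500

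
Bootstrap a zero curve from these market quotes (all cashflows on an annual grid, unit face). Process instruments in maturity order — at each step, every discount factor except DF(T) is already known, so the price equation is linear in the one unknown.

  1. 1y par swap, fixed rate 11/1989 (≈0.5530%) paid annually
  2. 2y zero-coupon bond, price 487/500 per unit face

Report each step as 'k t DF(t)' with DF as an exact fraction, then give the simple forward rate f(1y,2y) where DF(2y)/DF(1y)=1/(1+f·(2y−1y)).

1 1 1989/2000
2 2 487/500
f(1y,2y) = ((1989/2000)/(487/500) − 1)/(1) = 41/1948 ≈ 2.1047%

step 1 [1y] swap r/1=11/1989: DF=(1 − 11/1989·(0))/(1+11/1989) = 1989/2000 ≈ 0.994500
step 2 [2y] zero: DF = P = 487/500 ≈ 0.974000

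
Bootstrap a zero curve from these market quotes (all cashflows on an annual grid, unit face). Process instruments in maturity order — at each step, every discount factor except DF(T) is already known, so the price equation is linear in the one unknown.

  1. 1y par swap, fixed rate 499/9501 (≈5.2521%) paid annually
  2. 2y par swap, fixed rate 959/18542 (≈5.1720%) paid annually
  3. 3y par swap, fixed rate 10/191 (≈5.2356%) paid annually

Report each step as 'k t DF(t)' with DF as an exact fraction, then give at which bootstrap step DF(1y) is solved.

step 1 [1y] swap r/1=499/9501: DF=(1 − 499/9501·(0))/(1+499/9501) = 9501/10000 ≈ 0.950100
step 2 [2y] swap r/1=959/18542: DF=(1 − 959/18542·(0.950100))/(1+959/18542) = 9041/10000 ≈ 0.904100
step 3 [3y] swap r/1=10/191: DF=(1 − 10/191·(0.950100+0.904100))/(1+10/191) = 429/500 ≈ 0.858000

1 1 9501/10000
2 2 9041/10000
3 3 429/500
DF(1y) is solved at step 1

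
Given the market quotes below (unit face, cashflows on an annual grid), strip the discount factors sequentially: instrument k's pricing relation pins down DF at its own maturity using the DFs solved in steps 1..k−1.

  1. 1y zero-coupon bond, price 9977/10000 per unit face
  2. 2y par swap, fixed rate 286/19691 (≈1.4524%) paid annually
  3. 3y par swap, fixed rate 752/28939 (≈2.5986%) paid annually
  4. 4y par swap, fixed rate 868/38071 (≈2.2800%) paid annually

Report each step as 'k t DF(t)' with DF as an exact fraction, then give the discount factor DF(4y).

step 1 [1y] zero: DF = P = 9977/10000 ≈ 0.997700
step 2 [2y] swap r/1=286/19691: DF=(1 − 286/19691·(0.997700))/(1+286/19691) = 4857/5000 ≈ 0.971400
step 3 [3y] swap r/1=752/28939: DF=(1 − 752/28939·(0.997700+0.971400))/(1+752/28939) = 578/625 ≈ 0.924800
step 4 [4y] swap r/1=868/38071: DF=(1 − 868/38071·(0.997700+0.971400+0.924800))/(1+868/38071) = 2283/2500 ≈ 0.913200

1 1 9977/10000
2 2 4857/5000
3 3 578/625
4 4 2283/2500
DF(4y) = 2283/2500 ≈ 0.913200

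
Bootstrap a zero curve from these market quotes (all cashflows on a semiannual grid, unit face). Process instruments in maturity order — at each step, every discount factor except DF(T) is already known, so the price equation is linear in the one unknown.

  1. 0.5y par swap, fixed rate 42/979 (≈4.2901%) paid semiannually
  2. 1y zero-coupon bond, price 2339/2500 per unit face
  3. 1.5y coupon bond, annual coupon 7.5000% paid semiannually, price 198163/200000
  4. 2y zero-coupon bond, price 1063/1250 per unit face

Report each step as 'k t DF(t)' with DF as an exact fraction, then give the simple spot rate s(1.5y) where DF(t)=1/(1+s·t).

step 1 [0.5y] swap r/2=21/979: DF=(1 − 21/979·(0))/(1+21/979) = 979/1000 ≈ 0.979000
step 2 [1y] zero: DF = P = 2339/2500 ≈ 0.935600
step 3 [1.5y] bond c/2=3/80: DF=(198163/200000 − 3/80·(0.979000+0.935600))/(1+3/80) = 4429/5000 ≈ 0.885800
step 4 [2y] zero: DF = P = 1063/1250 ≈ 0.850400

1 1/2 979/1000
2 1 2339/2500
3 3/2 4429/5000
4 2 1063/1250
s(1.5y) = (1/(4429/5000) − 1)/(3/2) = 1142/13287 ≈ 8.5949%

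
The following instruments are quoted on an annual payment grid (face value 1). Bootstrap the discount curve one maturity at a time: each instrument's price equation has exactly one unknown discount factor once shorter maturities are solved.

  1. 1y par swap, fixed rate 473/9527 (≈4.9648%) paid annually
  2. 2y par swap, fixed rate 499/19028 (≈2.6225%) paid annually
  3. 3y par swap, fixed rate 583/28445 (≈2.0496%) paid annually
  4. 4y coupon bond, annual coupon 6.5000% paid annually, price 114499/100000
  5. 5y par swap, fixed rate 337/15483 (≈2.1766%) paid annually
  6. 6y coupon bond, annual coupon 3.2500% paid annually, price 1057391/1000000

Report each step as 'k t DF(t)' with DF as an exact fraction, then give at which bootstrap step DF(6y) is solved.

1 1 9527/10000
2 2 9501/10000
3 3 9417/10000
4 4 1803/2000
5 5 8989/10000
6 6 8779/10000
DF(6y) is solved at step 6

step 1 [1y] swap r/1=473/9527: DF=(1 − 473/9527·(0))/(1+473/9527) = 9527/10000 ≈ 0.952700
step 2 [2y] swap r/1=499/19028: DF=(1 − 499/19028·(0.952700))/(1+499/19028) = 9501/10000 ≈ 0.950100
step 3 [3y] swap r/1=583/28445: DF=(1 − 583/28445·(0.952700+0.950100))/(1+583/28445) = 9417/10000 ≈ 0.941700
step 4 [4y] bond c/1=13/200: DF=(114499/100000 − 13/200·(0.952700+0.950100+0.941700))/(1+13/200) = 1803/2000 ≈ 0.901500
step 5 [5y] swap r/1=337/15483: DF=(1 − 337/15483·(0.952700+0.950100+0.941700+0.901500))/(1+337/15483) = 8989/10000 ≈ 0.898900
step 6 [6y] bond c/1=13/400: DF=(1057391/1000000 − 13/400·(0.952700+0.950100+0.941700+0.901500+0.898900))/(1+13/400) = 8779/10000 ≈ 0.877900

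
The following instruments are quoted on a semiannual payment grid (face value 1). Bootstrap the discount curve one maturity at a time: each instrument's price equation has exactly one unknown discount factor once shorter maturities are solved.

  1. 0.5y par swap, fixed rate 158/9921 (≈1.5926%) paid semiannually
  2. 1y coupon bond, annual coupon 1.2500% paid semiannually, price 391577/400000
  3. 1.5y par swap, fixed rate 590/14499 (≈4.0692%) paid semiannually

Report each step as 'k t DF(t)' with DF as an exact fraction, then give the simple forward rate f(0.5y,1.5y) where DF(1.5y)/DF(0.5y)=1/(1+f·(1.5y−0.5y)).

1 1/2 9921/10000
2 1 9667/10000
3 3/2 941/1000
f(0.5y,1.5y) = ((9921/10000)/(941/1000) − 1)/(1) = 511/9410 ≈ 5.4304%

step 1 [0.5y] swap r/2=79/9921: DF=(1 − 79/9921·(0))/(1+79/9921) = 9921/10000 ≈ 0.992100
step 2 [1y] bond c/2=1/160: DF=(391577/400000 − 1/160·(0.992100))/(1+1/160) = 9667/10000 ≈ 0.966700
step 3 [1.5y] swap r/2=295/14499: DF=(1 − 295/14499·(0.992100+0.966700))/(1+295/14499) = 941/1000 ≈ 0.941000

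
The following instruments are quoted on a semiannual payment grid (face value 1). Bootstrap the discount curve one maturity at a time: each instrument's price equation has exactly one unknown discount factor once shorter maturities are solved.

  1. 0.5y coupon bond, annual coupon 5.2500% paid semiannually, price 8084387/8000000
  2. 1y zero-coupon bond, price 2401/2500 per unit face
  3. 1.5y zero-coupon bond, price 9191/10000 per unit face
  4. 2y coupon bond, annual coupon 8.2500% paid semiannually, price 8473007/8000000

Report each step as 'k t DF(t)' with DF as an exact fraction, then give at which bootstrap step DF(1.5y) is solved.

step 1 [0.5y] bond c/2=21/800: DF=(8084387/8000000 − 21/800·(0))/(1+21/800) = 9847/10000 ≈ 0.984700
step 2 [1y] zero: DF = P = 2401/2500 ≈ 0.960400
step 3 [1.5y] zero: DF = P = 9191/10000 ≈ 0.919100
step 4 [2y] bond c/2=33/800: DF=(8473007/8000000 − 33/800·(0.984700+0.960400+0.919100))/(1+33/800) = 9037/10000 ≈ 0.903700

1 1/2 9847/10000
2 1 2401/2500
3 3/2 9191/10000
4 2 9037/10000
DF(1.5y) is solved at step 3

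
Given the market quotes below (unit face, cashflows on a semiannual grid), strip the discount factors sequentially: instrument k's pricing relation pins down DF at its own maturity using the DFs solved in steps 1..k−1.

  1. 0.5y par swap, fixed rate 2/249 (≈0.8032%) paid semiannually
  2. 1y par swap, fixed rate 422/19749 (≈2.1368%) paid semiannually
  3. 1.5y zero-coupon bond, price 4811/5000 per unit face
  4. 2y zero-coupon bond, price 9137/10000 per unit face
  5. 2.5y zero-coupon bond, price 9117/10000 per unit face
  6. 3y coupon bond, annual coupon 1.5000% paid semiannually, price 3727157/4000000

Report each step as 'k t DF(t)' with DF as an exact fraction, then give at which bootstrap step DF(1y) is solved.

1 1/2 249/250
2 1 9789/10000
3 3/2 4811/5000
4 2 9137/10000
5 5/2 9117/10000
6 3 4447/5000
DF(1y) is solved at step 2

step 1 [0.5y] swap r/2=1/249: DF=(1 − 1/249·(0))/(1+1/249) = 249/250 ≈ 0.996000
step 2 [1y] swap r/2=211/19749: DF=(1 − 211/19749·(0.996000))/(1+211/19749) = 9789/10000 ≈ 0.978900
step 3 [1.5y] zero: DF = P = 4811/5000 ≈ 0.962200
step 4 [2y] zero: DF = P = 9137/10000 ≈ 0.913700
step 5 [2.5y] zero: DF = P = 9117/10000 ≈ 0.911700
step 6 [3y] bond c/2=3/400: DF=(3727157/4000000 − 3/400·(0.996000+0.978900+0.962200+0.913700+0.911700))/(1+3/400) = 4447/5000 ≈ 0.889400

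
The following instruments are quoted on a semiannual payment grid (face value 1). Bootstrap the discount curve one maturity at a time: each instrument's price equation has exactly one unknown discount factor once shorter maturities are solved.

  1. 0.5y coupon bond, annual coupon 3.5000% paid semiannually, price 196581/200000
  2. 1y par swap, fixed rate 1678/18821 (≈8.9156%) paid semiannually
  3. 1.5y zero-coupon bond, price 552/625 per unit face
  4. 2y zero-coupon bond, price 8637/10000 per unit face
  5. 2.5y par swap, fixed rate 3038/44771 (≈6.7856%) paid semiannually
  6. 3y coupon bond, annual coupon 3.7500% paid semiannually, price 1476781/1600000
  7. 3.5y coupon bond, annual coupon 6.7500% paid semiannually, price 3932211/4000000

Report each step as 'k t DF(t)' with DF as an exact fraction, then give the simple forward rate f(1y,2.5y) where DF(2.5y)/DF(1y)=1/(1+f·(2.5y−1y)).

step 1 [0.5y] bond c/2=7/400: DF=(196581/200000 − 7/400·(0))/(1+7/400) = 483/500 ≈ 0.966000
step 2 [1y] swap r/2=839/18821: DF=(1 − 839/18821·(0.966000))/(1+839/18821) = 9161/10000 ≈ 0.916100
step 3 [1.5y] zero: DF = P = 552/625 ≈ 0.883200
step 4 [2y] zero: DF = P = 8637/10000 ≈ 0.863700
step 5 [2.5y] swap r/2=1519/44771: DF=(1 − 1519/44771·(0.966000+0.916100+0.883200+0.863700))/(1+1519/44771) = 8481/10000 ≈ 0.848100
step 6 [3y] bond c/2=3/160: DF=(1476781/1600000 − 3/160·(0.966000+0.916100+0.883200+0.863700+0.848100))/(1+3/160) = 2059/2500 ≈ 0.823600
step 7 [3.5y] bond c/2=27/800: DF=(3932211/4000000 − 27/800·(0.966000+0.916100+0.883200+0.863700+0.848100+0.823600))/(1+27/800) = 7779/10000 ≈ 0.777900

1 1/2 483/500
2 1 9161/10000
3 3/2 552/625
4 2 8637/10000
5 5/2 8481/10000
6 3 2059/2500
7 7/2 7779/10000
f(1y,2.5y) = ((9161/10000)/(8481/10000) − 1)/(3/2) = 1360/25443 ≈ 5.3453%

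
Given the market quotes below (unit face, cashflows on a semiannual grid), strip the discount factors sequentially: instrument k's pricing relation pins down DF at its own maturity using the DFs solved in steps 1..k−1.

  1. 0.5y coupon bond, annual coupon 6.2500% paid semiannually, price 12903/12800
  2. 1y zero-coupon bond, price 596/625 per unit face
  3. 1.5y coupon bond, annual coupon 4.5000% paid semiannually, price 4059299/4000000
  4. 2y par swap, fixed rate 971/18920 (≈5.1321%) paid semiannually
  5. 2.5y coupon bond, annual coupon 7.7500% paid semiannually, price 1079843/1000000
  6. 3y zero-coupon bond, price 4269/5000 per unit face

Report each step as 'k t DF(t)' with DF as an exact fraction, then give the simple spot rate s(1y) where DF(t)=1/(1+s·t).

step 1 [0.5y] bond c/2=1/32: DF=(12903/12800 − 1/32·(0))/(1+1/32) = 391/400 ≈ 0.977500
step 2 [1y] zero: DF = P = 596/625 ≈ 0.953600
step 3 [1.5y] bond c/2=9/400: DF=(4059299/4000000 − 9/400·(0.977500+0.953600))/(1+9/400) = 19/20 ≈ 0.950000
step 4 [2y] swap r/2=971/37840: DF=(1 − 971/37840·(0.977500+0.953600+0.950000))/(1+971/37840) = 9029/10000 ≈ 0.902900
step 5 [2.5y] bond c/2=31/800: DF=(1079843/1000000 − 31/800·(0.977500+0.953600+0.950000+0.902900))/(1+31/800) = 1123/1250 ≈ 0.898400
step 6 [3y] zero: DF = P = 4269/5000 ≈ 0.853800

1 1/2 391/400
2 1 596/625
3 3/2 19/20
4 2 9029/10000
5 5/2 1123/1250
6 3 4269/5000
s(1y) = (1/(596/625) − 1)/(1) = 29/596 ≈ 4.8658%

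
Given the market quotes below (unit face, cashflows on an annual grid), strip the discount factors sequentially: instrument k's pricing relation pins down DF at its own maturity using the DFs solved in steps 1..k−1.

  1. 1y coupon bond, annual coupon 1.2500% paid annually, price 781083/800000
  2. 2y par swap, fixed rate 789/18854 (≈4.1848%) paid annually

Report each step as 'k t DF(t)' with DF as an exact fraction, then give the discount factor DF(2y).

step 1 [1y] bond c/1=1/80: DF=(781083/800000 − 1/80·(0))/(1+1/80) = 9643/10000 ≈ 0.964300
step 2 [2y] swap r/1=789/18854: DF=(1 − 789/18854·(0.964300))/(1+789/18854) = 9211/10000 ≈ 0.921100

1 1 9643/10000
2 2 9211/10000
DF(2y) = 9211/10000 ≈ 0.921100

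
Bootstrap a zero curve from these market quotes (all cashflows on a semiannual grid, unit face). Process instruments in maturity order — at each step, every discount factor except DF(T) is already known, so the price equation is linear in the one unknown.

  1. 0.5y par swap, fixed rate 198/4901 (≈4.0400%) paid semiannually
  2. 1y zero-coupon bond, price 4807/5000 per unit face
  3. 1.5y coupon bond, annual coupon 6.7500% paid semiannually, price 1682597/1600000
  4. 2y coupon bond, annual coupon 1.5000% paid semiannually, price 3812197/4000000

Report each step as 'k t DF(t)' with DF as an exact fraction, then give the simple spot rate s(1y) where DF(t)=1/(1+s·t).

step 1 [0.5y] swap r/2=99/4901: DF=(1 − 99/4901·(0))/(1+99/4901) = 4901/5000 ≈ 0.980200
step 2 [1y] zero: DF = P = 4807/5000 ≈ 0.961400
step 3 [1.5y] bond c/2=27/800: DF=(1682597/1600000 − 27/800·(0.980200+0.961400))/(1+27/800) = 9539/10000 ≈ 0.953900
step 4 [2y] bond c/2=3/400: DF=(3812197/4000000 − 3/400·(0.980200+0.961400+0.953900))/(1+3/400) = 2311/2500 ≈ 0.924400

1 1/2 4901/5000
2 1 4807/5000
3 3/2 9539/10000
4 2 2311/2500
s(1y) = (1/(4807/5000) − 1)/(1) = 193/4807 ≈ 4.0150%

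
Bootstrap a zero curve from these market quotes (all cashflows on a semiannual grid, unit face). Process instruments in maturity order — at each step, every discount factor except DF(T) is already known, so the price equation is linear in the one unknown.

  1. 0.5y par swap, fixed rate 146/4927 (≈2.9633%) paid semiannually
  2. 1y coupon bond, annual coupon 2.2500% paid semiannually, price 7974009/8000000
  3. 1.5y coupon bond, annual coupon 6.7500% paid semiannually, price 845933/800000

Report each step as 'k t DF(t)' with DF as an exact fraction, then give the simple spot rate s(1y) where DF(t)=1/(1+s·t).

step 1 [0.5y] swap r/2=73/4927: DF=(1 − 73/4927·(0))/(1+73/4927) = 4927/5000 ≈ 0.985400
step 2 [1y] bond c/2=9/800: DF=(7974009/8000000 − 9/800·(0.985400))/(1+9/800) = 9747/10000 ≈ 0.974700
step 3 [1.5y] bond c/2=27/800: DF=(845933/800000 − 27/800·(0.985400+0.974700))/(1+27/800) = 9589/10000 ≈ 0.958900

1 1/2 4927/5000
2 1 9747/10000
3 3/2 9589/10000
s(1y) = (1/(9747/10000) − 1)/(1) = 253/9747 ≈ 2.5957%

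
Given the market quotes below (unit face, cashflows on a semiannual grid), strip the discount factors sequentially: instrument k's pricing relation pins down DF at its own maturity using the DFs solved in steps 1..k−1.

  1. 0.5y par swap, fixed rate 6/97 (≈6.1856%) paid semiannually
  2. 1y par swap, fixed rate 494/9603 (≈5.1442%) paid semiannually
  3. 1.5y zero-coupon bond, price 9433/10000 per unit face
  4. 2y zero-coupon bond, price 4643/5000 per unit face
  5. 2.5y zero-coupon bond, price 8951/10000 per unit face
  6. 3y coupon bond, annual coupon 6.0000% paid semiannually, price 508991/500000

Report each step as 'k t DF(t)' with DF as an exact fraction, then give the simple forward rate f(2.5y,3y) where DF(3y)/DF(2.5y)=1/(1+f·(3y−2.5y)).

1 1/2 97/100
2 1 4753/5000
3 3/2 9433/10000
4 2 4643/5000
5 5/2 8951/10000
6 3 4259/5000
f(2.5y,3y) = ((8951/10000)/(4259/5000) − 1)/(1/2) = 433/4259 ≈ 10.1667%

step 1 [0.5y] swap r/2=3/97: DF=(1 − 3/97·(0))/(1+3/97) = 97/100 ≈ 0.970000
step 2 [1y] swap r/2=247/9603: DF=(1 − 247/9603·(0.970000))/(1+247/9603) = 4753/5000 ≈ 0.950600
step 3 [1.5y] zero: DF = P = 9433/10000 ≈ 0.943300
step 4 [2y] zero: DF = P = 4643/5000 ≈ 0.928600
step 5 [2.5y] zero: DF = P = 8951/10000 ≈ 0.895100
step 6 [3y] bond c/2=3/100: DF=(508991/500000 − 3/100·(0.970000+0.950600+0.943300+0.928600+0.895100))/(1+3/100) = 4259/5000 ≈ 0.851800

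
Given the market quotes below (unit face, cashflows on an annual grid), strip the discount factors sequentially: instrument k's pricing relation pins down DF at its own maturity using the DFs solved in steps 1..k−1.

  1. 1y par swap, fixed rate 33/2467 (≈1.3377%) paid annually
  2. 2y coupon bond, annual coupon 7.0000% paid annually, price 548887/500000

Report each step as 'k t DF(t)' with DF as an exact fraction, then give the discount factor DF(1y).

1 1 2467/2500
2 2 4807/5000
DF(1y) = 2467/2500 ≈ 0.986800

step 1 [1y] swap r/1=33/2467: DF=(1 − 33/2467·(0))/(1+33/2467) = 2467/2500 ≈ 0.986800
step 2 [2y] bond c/1=7/100: DF=(548887/500000 − 7/100·(0.986800))/(1+7/100) = 4807/5000 ≈ 0.961400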